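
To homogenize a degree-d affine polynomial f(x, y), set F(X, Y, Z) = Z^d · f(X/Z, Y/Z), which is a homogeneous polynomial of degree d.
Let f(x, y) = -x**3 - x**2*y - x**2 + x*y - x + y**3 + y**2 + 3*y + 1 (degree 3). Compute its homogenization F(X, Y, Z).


F(X, Y, Z) = -X**3 - X**2*Y - X**2*Z + X*Y*Z - X*Z**2 + Y**3 + Y**2*Z + 3*Y*Z**2 + Z**3

deg(f) = 3.
Substitute x = X/Z, y = Y/Z into f, then multiply by Z^3.
  monomial -1·x^3·y^0 ↦ -1·X^3·Y^0·Z^0.
  monomial -1·x^2·y^1 ↦ -1·X^2·Y^1·Z^0.
  monomial -1·x^2·y^0 ↦ -1·X^2·Y^0·Z^1.
  monomial 1·x^1·y^1 ↦ 1·X^1·Y^1·Z^1.
  monomial -1·x^1·y^0 ↦ -1·X^1·Y^0·Z^2.
  monomial 1·x^0·y^3 ↦ 1·X^0·Y^3·Z^0.
  monomial 1·x^0·y^2 ↦ 1·X^0·Y^2·Z^1.
  monomial 3·x^0·y^1 ↦ 3·X^0·Y^1·Z^2.
  monomial 1·x^0·y^0 ↦ 1·X^0·Y^0·Z^3.
Collecting: F(X, Y, Z) = -X**3 - X**2*Y - X**2*Z + X*Y*Z - X*Z**2 + Y**3 + Y**2*Z + 3*Y*Z**2 + Z**3.


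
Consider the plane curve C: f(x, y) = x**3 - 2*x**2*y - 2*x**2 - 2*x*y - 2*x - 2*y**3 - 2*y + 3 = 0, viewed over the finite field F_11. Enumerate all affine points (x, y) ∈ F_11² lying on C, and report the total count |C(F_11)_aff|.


Affine F_11-points: {(1, 0), (2, 6), (3, 1), (3, 5), (5, 4), (5, 8), (5, 10), (8, 3), (8, 4), (9, 7), (10, 9)}; count = 11.

For each of the 121 pairs (x, y) ∈ F_11², evaluate f(x, y) mod 11. Record the zeros.
  x = 0: [0↦3, 1↦10, 2↦5, 3↦9, 4↦10, 5↦7, 6↦10, 7↦7, 8↦8, 9↦1, 10↦7]  zeros at y ∈ ∅
  x = 1: [0↦0, 1↦3, 2↦5, 3↦5, 4↦2, 5↦6, 6↦5, 7↦9, 8↦6, 9↦6, 10↦8]  zeros at y ∈ {0}
  x = 2: [0↦10, 1↦5, 2↦10, 3↦2, 4↦2, 5↦9, 6↦0, 7↦7, 8↦7, 9↦10, 10↦4]  zeros at y ∈ {6}
  x = 3: [0↦6, 1↦0, 2↦4, 3↦6, 4↦5, 5↦0, 6↦1, 7↦7, 8↦6, 9↦8, 10↦1]  zeros at y ∈ {1, 5}
  x = 4: [0↦5, 1↦5, 2↦4, 3↦1, 4↦6, 5↦7, 6↦3, 7↦4, 8↦9, 9↦6, 10↦5]  zeros at y ∈ ∅
  x = 5: [0↦2, 1↦4, 2↦5, 3↦4, 4↦0, 5↦3, 6↦1, 7↦4, 8↦0, 9↦10, 10↦0]  zeros at y ∈ {4, 8, 10}
  x = 6: [0↦3, 1↦3, 2↦2, 3↦10, 4↦4, 5↦5, 6↦1, 7↦2, 8↦7, 9↦4, 10↦3]  zeros at y ∈ ∅
  x = 7: [0↦3, 1↦8, 2↦1, 3↦3, 4↦2, 5↦8, 6↦9, 7↦4, 8↦3, 9↦5, 10↦9]  zeros at y ∈ ∅
  x = 8: [0↦8, 1↦3, 2↦8, 3↦0, 4↦0, 5↦7, 6↦9, 7↦5, 8↦5, 9↦8, 10↦2]  zeros at y ∈ {3, 4}
  x = 9: [0↦2, 1↦5, 2↦7, 3↦7, 4↦4, 5↦8, 6↦7, 7↦0, 8↦8, 9↦8, 10↦10]  zeros at y ∈ {7}
  x = 10: [0↦2, 1↦9, 2↦4, 3↦8, 4↦9, 5↦6, 6↦9, 7↦6, 8↦7, 9↦0, 10↦6]  zeros at y ∈ {9}
Collecting zeros: affine points = {(1, 0), (2, 6), (3, 1), (3, 5), (5, 4), (5, 8), (5, 10), (8, 3), (8, 4), (9, 7), (10, 9)}.
Total count |C(F_11)_aff| = 11.


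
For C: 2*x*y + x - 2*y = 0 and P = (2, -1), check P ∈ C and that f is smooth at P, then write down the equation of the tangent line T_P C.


Tangent line at P: -x + 2*y + 4 = 0.

Step 1: f(2, -1) = 0, so P lies on C.
Step 2: partial derivatives
  f_x(x, y) = 2*y + 1, f_y(x, y) = 2*x - 2.
  f_x(P) = -1, f_y(P) = 2 (gradient nonzero, so P is smooth).
Step 3: tangent line at P: -1·(x − 2) + 2·(y − -1) = 0.
Expanding: -x + 2*y + 4 = 0.


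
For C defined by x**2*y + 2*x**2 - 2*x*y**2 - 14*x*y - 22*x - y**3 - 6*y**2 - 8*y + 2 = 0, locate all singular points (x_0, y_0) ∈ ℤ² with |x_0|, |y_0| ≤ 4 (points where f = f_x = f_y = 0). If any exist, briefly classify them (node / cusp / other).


Singular points: {(1, -3)}; classification: node.

Compute partial derivatives:
  f_x = 2*x*y + 4*x - 2*y**2 - 14*y - 22.
  f_y = x**2 - 4*x*y - 14*x - 3*y**2 - 12*y - 8.
Scan x_0 ∈ {−4, ..., 4}. For each x_0, f_y(x_0, y) is a polynomial in y; find its integer roots y ∈ {−4, ..., 4}, then test f_x and f at those candidates.
  x = -4: f_y(-4, y) = -3*y**2 + 4*y + 64; vanishes at y ∈ {-4}. (-4, -4): f_x = 18 ≠ 0.
  x = -3: f_y(-3, y) = 43 - 3*y**2; no integer root y with |y| ≤ 4.
  x = -2: f_y(-2, y) = -3*y**2 - 4*y + 24; no integer root y with |y| ≤ 4.
  x = -1: f_y(-1, y) = -3*y**2 - 8*y + 7; no integer root y with |y| ≤ 4.
  x = 0: f_y(0, y) = -3*y**2 - 12*y - 8; no integer root y with |y| ≤ 4.
  x = 1: f_y(1, y) = -3*y**2 - 16*y - 21; vanishes at y ∈ {-3}. (1, -3): f_x = 0, f = 0 — SINGULAR.
  x = 2: f_y(2, y) = -3*y**2 - 20*y - 32; vanishes at y ∈ {-4}. (2, -4): f_x = -6 ≠ 0.
  x = 3: f_y(3, y) = -3*y**2 - 24*y - 41; no integer root y with |y| ≤ 4.
  x = 4: f_y(4, y) = -3*y**2 - 28*y - 48; no integer root y with |y| ≤ 4.
Only singular point on the grid: (1, -3).
Classify: substitute x = 1 + u, y = -3 + v and expand: f = u**2*v - u**2 - 2*u*v**2 - v**3 + v**2.
No constant or linear terms (consistent with a singular point). Quadratic part: -u**2 + v**2. Cubic part: u**2*v - 2*u*v**2 - v**3.
The quadratic part v**2 - u**2 = (v − u)(v + u) splits into two distinct linear factors, so there are two distinct tangent lines y − -3 = ±(x − 1) — this is a node (ordinary double point).
Classification: node.


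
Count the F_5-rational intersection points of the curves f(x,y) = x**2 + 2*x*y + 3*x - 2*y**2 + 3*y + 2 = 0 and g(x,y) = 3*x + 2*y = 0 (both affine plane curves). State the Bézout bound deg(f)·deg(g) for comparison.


Common zeros: ∅; count = 0; Bézout bound = 2.

deg(f) = 2, deg(g) = 1, so Bézout bound = 2.
Scan x ∈ F_5. For each x, list the y ∈ F_5 with f(x, y) ≡ 0 and those with g(x, y) ≡ 0 (mod 5); the common zeros in that column are the intersection.
  x = 0: f ≡ 0 at y ∈ {2}; g ≡ 0 at y ∈ {0}; common: ∅.
  x = 1: f ≡ 0 at y ∈ ∅; g ≡ 0 at y ∈ {1}; common: ∅.
  x = 2: f ≡ 0 at y ∈ {3}; g ≡ 0 at y ∈ {2}; common: ∅.
  x = 3: f ≡ 0 at y ∈ {0, 2}; g ≡ 0 at y ∈ {3}; common: ∅.
  x = 4: f ≡ 0 at y ∈ {0, 3}; g ≡ 0 at y ∈ {4}; common: ∅.
Collecting: common zeros = ∅, so the count is 0.
Comparison with the Bézout bound: 0 ≤ 2 = deg(f)·deg(g), as expected for curves with no common component (the affine F_5-count falls short of the bound because intersections may lie at infinity, over extension fields, or carry multiplicity).


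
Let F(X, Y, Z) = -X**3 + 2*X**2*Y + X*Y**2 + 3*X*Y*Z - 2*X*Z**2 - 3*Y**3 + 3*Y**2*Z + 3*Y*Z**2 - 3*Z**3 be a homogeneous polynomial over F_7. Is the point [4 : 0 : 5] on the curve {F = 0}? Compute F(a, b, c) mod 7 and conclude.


F(4,0,5) ≡ 5 (mod 7); P is NOT on the curve.

Evaluate F(4, 0, 5) term-by-term (mod 7).
  -X**3 ↦ -1·64·1·1 = -64
  2*X**2*Y ↦ 2·16·0·1 = 0
  X*Y**2 ↦ 1·4·0·1 = 0
  3*X*Y*Z ↦ 3·4·0·5 = 0
  -2*X*Z**2 ↦ -2·4·1·25 = -200
  -3*Y**3 ↦ -3·1·0·1 = 0
  3*Y**2*Z ↦ 3·1·0·5 = 0
  3*Y*Z**2 ↦ 3·1·0·25 = 0
  -3*Z**3 ↦ -3·1·1·125 = -375
Sum: F(4, 0, 5) = (-64) + (0) + (0) + (0) + (-200) + (0) + (0) + (0) + (-375) = -639.
Reducing mod 7: -639 ≡ 5 (mod 7).
Since F(a, b, c) ≡ 5 ≠ 0 (mod 7), P does NOT lie on the curve.


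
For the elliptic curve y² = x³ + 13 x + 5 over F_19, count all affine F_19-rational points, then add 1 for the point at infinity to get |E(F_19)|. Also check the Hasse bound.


Affine points = {(0, 9), (0, 10), (1, 0), (2, 1), (2, 18), (4, 8), (4, 11), (5, 9), (5, 10), (11, 4), (11, 15), (14, 9), (14, 10), (17, 3), (17, 16)}; affine count = 15; |E(F_19)| = 16.

Discriminant check: Δ ∝ 4a³ + 27b² = 4·13³ + 27·5² = 4·2197 + 27·25 ≡ 1 (mod 19). Nonzero ⇒ E is nonsingular.
For each x ∈ F_19, compute rhs = x³ + 13·x + 5 mod 19, then count y ∈ F_19 with y² ≡ rhs.
  x = 0: rhs = 5, matching y values: 9, 10 (2 points).
  x = 1: rhs = 0, matching y values: 0 (1 points).
  x = 2: rhs = 1, matching y values: 1, 18 (2 points).
  x = 3: rhs = 14, matching y values: none (0 points).
  x = 4: rhs = 7, matching y values: 8, 11 (2 points).
  x = 5: rhs = 5, matching y values: 9, 10 (2 points).
  x = 6: rhs = 14, matching y values: none (0 points).
  x = 7: rhs = 2, matching y values: none (0 points).
  x = 8: rhs = 13, matching y values: none (0 points).
  x = 9: rhs = 15, matching y values: none (0 points).
  x = 10: rhs = 14, matching y values: none (0 points).
  x = 11: rhs = 16, matching y values: 4, 15 (2 points).
  x = 12: rhs = 8, matching y values: none (0 points).
  x = 13: rhs = 15, matching y values: none (0 points).
  x = 14: rhs = 5, matching y values: 9, 10 (2 points).
  x = 15: rhs = 3, matching y values: none (0 points).
  x = 16: rhs = 15, matching y values: none (0 points).
  x = 17: rhs = 9, matching y values: 3, 16 (2 points).
  x = 18: rhs = 10, matching y values: none (0 points).
Total affine count: 15.
Full point count |E(F_19)| = 15 + 1 = 16.
Hasse bound: |16 − (19+1)| = |-4| = 4 ≤ 2√19 ≈ 8.7178 ✓.


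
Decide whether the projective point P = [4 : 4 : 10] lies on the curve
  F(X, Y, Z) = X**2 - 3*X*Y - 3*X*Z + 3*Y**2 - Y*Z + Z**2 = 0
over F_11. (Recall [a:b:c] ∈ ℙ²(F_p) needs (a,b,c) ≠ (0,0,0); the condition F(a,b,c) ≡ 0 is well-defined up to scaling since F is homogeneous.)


F(4,4,10) ≡ 0 (mod 11); P is on the curve.

Evaluate F(4, 4, 10) term-by-term (mod 11).
  X**2 ↦ 1·16·1·1 = 16
  -3*X*Y ↦ -3·4·4·1 = -48
  -3*X*Z ↦ -3·4·1·10 = -120
  3*Y**2 ↦ 3·1·16·1 = 48
  -Y*Z ↦ -1·1·4·10 = -40
  Z**2 ↦ 1·1·1·100 = 100
Sum: F(4, 4, 10) = (16) + (-48) + (-120) + (48) + (-40) + (100) = -44.
Reducing mod 11: -44 ≡ 0 (mod 11).
Since F(a, b, c) ≡ 0 (mod 11), P lies on the curve.


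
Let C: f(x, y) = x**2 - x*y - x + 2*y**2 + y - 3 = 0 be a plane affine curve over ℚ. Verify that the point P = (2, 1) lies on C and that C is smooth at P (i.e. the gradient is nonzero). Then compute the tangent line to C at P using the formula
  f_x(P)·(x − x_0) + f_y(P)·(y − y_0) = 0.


Tangent line at P: 2*x + 3*y - 7 = 0.

Step 1: f(2, 1) = 0, so P lies on C.
Step 2: partial derivatives
  f_x(x, y) = 2*x - y - 1, f_y(x, y) = -x + 4*y + 1.
  f_x(P) = 2, f_y(P) = 3 (gradient nonzero, so P is smooth).
Step 3: tangent line at P: 2·(x − 2) + 3·(y − 1) = 0.
Expanding: 2*x + 3*y - 7 = 0.


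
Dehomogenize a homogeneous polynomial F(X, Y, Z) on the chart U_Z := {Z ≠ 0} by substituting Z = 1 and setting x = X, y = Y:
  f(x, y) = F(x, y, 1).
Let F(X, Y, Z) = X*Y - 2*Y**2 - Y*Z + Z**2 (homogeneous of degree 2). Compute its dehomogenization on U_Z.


f(x, y) = x*y - 2*y**2 - y + 1

On U_Z we set Z = 1. Each monomial c·X^i·Y^j·Z^k in F becomes c·x^i·y^j·1^k = c·x^i·y^j.
Substituting Z = 1: F(X, Y, 1) = x*y - 2*y**2 - y + 1.
Note: deg(f) ≤ deg(F) = 2; strict inequality happens when F is divisible by Z (lost terms).


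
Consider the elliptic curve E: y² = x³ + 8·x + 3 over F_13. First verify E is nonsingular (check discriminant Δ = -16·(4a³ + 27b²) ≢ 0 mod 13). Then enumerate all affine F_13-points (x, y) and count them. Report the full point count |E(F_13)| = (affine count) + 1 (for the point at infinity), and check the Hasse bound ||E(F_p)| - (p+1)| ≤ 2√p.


Affine points = {(0, 4), (0, 9), (1, 5), (1, 8), (2, 1), (2, 12), (5, 5), (5, 8), (7, 5), (7, 8), (10, 2), (10, 11)}; affine count = 12; |E(F_13)| = 13.

Discriminant check: Δ ∝ 4a³ + 27b² = 4·8³ + 27·3² = 4·512 + 27·9 ≡ 3 (mod 13). Nonzero ⇒ E is nonsingular.
For each x ∈ F_13, compute rhs = x³ + 8·x + 3 mod 13, then count y ∈ F_13 with y² ≡ rhs.
  x = 0: rhs = 3, matching y values: 4, 9 (2 points).
  x = 1: rhs = 12, matching y values: 5, 8 (2 points).
  x = 2: rhs = 1, matching y values: 1, 12 (2 points).
  x = 3: rhs = 2, matching y values: none (0 points).
  x = 4: rhs = 8, matching y values: none (0 points).
  x = 5: rhs = 12, matching y values: 5, 8 (2 points).
  x = 6: rhs = 7, matching y values: none (0 points).
  x = 7: rhs = 12, matching y values: 5, 8 (2 points).
  x = 8: rhs = 7, matching y values: none (0 points).
  x = 9: rhs = 11, matching y values: none (0 points).
  x = 10: rhs = 4, matching y values: 2, 11 (2 points).
  x = 11: rhs = 5, matching y values: none (0 points).
  x = 12: rhs = 7, matching y values: none (0 points).
Total affine count: 12.
Full point count |E(F_13)| = 12 + 1 = 13.
Hasse bound: |13 − (13+1)| = |-1| = 1 ≤ 2√13 ≈ 7.2111 ✓.


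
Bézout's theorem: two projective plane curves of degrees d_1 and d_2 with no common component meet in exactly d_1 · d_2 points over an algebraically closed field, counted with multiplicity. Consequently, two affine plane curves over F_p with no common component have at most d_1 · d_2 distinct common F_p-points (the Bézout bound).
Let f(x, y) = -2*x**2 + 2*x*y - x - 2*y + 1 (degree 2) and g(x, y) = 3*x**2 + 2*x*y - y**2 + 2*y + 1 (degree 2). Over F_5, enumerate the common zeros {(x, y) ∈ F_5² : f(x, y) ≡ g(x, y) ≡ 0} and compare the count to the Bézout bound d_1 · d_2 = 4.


Common zeros: ∅; count = 0; Bézout bound = 4.

deg(f) = 2, deg(g) = 2, so Bézout bound = 4.
Scan x ∈ F_5. For each x, list the y ∈ F_5 with f(x, y) ≡ 0 and those with g(x, y) ≡ 0 (mod 5); the common zeros in that column are the intersection.
  x = 0: f ≡ 0 at y ∈ {3}; g ≡ 0 at y ∈ ∅; common: ∅.
  x = 1: f ≡ 0 at y ∈ ∅; g ≡ 0 at y ∈ ∅; common: ∅.
  x = 2: f ≡ 0 at y ∈ {2}; g ≡ 0 at y ∈ ∅; common: ∅.
  x = 3: f ≡ 0 at y ∈ {0}; g ≡ 0 at y ∈ {1, 2}; common: ∅.
  x = 4: f ≡ 0 at y ∈ {0}; g ≡ 0 at y ∈ {2, 3}; common: ∅.
Collecting: common zeros = ∅, so the count is 0.
Comparison with the Bézout bound: 0 ≤ 4 = deg(f)·deg(g), as expected for curves with no common component (the affine F_5-count falls short of the bound because intersections may lie at infinity, over extension fields, or carry multiplicity).


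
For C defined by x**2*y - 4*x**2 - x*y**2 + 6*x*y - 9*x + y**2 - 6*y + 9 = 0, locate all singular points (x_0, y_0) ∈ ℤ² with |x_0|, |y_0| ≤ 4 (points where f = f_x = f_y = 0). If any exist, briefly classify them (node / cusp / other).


Singular points: {(0, 3)}; classification: node.

Compute partial derivatives:
  f_x = 2*x*y - 8*x - y**2 + 6*y - 9.
  f_y = x**2 - 2*x*y + 6*x + 2*y - 6.
Scan x_0 ∈ {−4, ..., 4}. For each x_0, f_y(x_0, y) is a polynomial in y; find its integer roots y ∈ {−4, ..., 4}, then test f_x and f at those candidates.
  x = -4: f_y(-4, y) = 10*y - 14; no integer root y with |y| ≤ 4.
  x = -3: f_y(-3, y) = 8*y - 15; no integer root y with |y| ≤ 4.
  x = -2: f_y(-2, y) = 6*y - 14; no integer root y with |y| ≤ 4.
  x = -1: f_y(-1, y) = 4*y - 11; no integer root y with |y| ≤ 4.
  x = 0: f_y(0, y) = 2*y - 6; vanishes at y ∈ {3}. (0, 3): f_x = 0, f = 0 — SINGULAR.
  x = 1: f_y(1, y) = 1; no integer root y with |y| ≤ 4.
  x = 2: f_y(2, y) = 10 - 2*y; no integer root y with |y| ≤ 4.
  x = 3: f_y(3, y) = 21 - 4*y; no integer root y with |y| ≤ 4.
  x = 4: f_y(4, y) = 34 - 6*y; no integer root y with |y| ≤ 4.
Only singular point on the grid: (0, 3).
Classify: substitute x = 0 + u, y = 3 + v and expand: f = u**2*v - u**2 - u*v**2 + v**2.
No constant or linear terms (consistent with a singular point). Quadratic part: -u**2 + v**2. Cubic part: u**2*v - u*v**2.
The quadratic part v**2 - u**2 = (v − u)(v + u) splits into two distinct linear factors, so there are two distinct tangent lines y − 3 = ±(x − 0) — this is a node (ordinary double point).
Classification: node.


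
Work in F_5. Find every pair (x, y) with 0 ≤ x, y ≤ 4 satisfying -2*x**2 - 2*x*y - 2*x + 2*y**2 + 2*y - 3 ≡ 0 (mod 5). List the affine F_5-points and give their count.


Affine F_5-points: {(1, 1), (1, 4), (2, 0), (2, 1), (4, 4)}; count = 5.

For each of the 25 pairs (x, y) ∈ F_5², evaluate f(x, y) mod 5. Record the zeros.
  x = 0: [0↦2, 1↦1, 2↦4, 3↦1, 4↦2]  zeros at y ∈ ∅
  x = 1: [0↦3, 1↦0, 2↦1, 3↦1, 4↦0]  zeros at y ∈ {1, 4}
  x = 2: [0↦0, 1↦0, 2↦4, 3↦2, 4↦4]  zeros at y ∈ {0, 1}
  x = 3: [0↦3, 1↦1, 2↦3, 3↦4, 4↦4]  zeros at y ∈ ∅
  x = 4: [0↦2, 1↦3, 2↦3, 3↦2, 4↦0]  zeros at y ∈ {4}
Collecting zeros: affine points = {(1, 1), (1, 4), (2, 0), (2, 1), (4, 4)}.
Total count |C(F_5)_aff| = 5.


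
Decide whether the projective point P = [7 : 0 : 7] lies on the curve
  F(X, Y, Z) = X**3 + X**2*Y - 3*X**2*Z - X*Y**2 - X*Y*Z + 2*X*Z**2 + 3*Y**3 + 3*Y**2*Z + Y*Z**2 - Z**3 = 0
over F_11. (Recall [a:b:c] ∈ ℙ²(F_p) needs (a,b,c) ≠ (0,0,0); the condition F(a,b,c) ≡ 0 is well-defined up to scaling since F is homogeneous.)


F(7,0,7) ≡ 9 (mod 11); P is NOT on the curve.

Evaluate F(7, 0, 7) term-by-term (mod 11).
  X**3 ↦ 1·343·1·1 = 343
  X**2*Y ↦ 1·49·0·1 = 0
  -3*X**2*Z ↦ -3·49·1·7 = -1029
  -X*Y**2 ↦ -1·7·0·1 = 0
  -X*Y*Z ↦ -1·7·0·7 = 0
  2*X*Z**2 ↦ 2·7·1·49 = 686
  3*Y**3 ↦ 3·1·0·1 = 0
  3*Y**2*Z ↦ 3·1·0·7 = 0
  Y*Z**2 ↦ 1·1·0·49 = 0
  -Z**3 ↦ -1·1·1·343 = -343
Sum: F(7, 0, 7) = (343) + (0) + (-1029) + (0) + (0) + (686) + (0) + (0) + (0) + (-343) = -343.
Reducing mod 11: -343 ≡ 9 (mod 11).
Since F(a, b, c) ≡ 9 ≠ 0 (mod 11), P does NOT lie on the curve.


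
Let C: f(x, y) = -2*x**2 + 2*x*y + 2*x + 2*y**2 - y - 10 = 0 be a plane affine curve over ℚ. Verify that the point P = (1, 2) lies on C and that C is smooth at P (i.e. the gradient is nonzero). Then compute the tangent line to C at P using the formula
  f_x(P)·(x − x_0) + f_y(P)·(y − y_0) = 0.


Tangent line at P: 2*x + 9*y - 20 = 0.

Step 1: f(1, 2) = 0, so P lies on C.
Step 2: partial derivatives
  f_x(x, y) = -4*x + 2*y + 2, f_y(x, y) = 2*x + 4*y - 1.
  f_x(P) = 2, f_y(P) = 9 (gradient nonzero, so P is smooth).
Step 3: tangent line at P: 2·(x − 1) + 9·(y − 2) = 0.
Expanding: 2*x + 9*y - 20 = 0.


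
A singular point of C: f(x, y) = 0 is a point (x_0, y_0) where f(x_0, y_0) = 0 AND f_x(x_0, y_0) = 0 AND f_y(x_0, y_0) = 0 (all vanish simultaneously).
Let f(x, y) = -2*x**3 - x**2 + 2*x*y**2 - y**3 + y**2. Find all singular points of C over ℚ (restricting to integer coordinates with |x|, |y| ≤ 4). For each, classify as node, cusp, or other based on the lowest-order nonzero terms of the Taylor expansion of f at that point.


Singular points: {(0, 0)}; classification: node.

Compute partial derivatives:
  f_x = -6*x**2 - 2*x + 2*y**2.
  f_y = 4*x*y - 3*y**2 + 2*y.
Scan x_0 ∈ {−4, ..., 4}. For each x_0, f_y(x_0, y) is a polynomial in y; find its integer roots y ∈ {−4, ..., 4}, then test f_x and f at those candidates.
  x = -4: f_y(-4, y) = -3*y**2 - 14*y; vanishes at y ∈ {0}. (-4, 0): f_x = -88 ≠ 0.
  x = -3: f_y(-3, y) = -3*y**2 - 10*y; vanishes at y ∈ {0}. (-3, 0): f_x = -48 ≠ 0.
  x = -2: f_y(-2, y) = -3*y**2 - 6*y; vanishes at y ∈ {-2, 0}. (-2, -2): f_x = -12 ≠ 0; (-2, 0): f_x = -20 ≠ 0.
  x = -1: f_y(-1, y) = -3*y**2 - 2*y; vanishes at y ∈ {0}. (-1, 0): f_x = -4 ≠ 0.
  x = 0: f_y(0, y) = -3*y**2 + 2*y; vanishes at y ∈ {0}. (0, 0): f_x = 0, f = 0 — SINGULAR.
  x = 1: f_y(1, y) = -3*y**2 + 6*y; vanishes at y ∈ {0, 2}. (1, 0): f_x = -8 ≠ 0; (1, 2): f_x = 0 but f = 1 ≠ 0.
  x = 2: f_y(2, y) = -3*y**2 + 10*y; vanishes at y ∈ {0}. (2, 0): f_x = -28 ≠ 0.
  x = 3: f_y(3, y) = -3*y**2 + 14*y; vanishes at y ∈ {0}. (3, 0): f_x = -60 ≠ 0.
  x = 4: f_y(4, y) = -3*y**2 + 18*y; vanishes at y ∈ {0}. (4, 0): f_x = -104 ≠ 0.
Only singular point on the grid: (0, 0).
Classify: substitute x = 0 + u, y = 0 + v and expand: f = -2*u**3 - u**2 + 2*u*v**2 - v**3 + v**2.
No constant or linear terms (consistent with a singular point). Quadratic part: -u**2 + v**2. Cubic part: -2*u**3 + 2*u*v**2 - v**3.
The quadratic part v**2 - u**2 = (v − u)(v + u) splits into two distinct linear factors, so there are two distinct tangent lines y − 0 = ±(x − 0) — this is a node (ordinary double point).
Classification: node.


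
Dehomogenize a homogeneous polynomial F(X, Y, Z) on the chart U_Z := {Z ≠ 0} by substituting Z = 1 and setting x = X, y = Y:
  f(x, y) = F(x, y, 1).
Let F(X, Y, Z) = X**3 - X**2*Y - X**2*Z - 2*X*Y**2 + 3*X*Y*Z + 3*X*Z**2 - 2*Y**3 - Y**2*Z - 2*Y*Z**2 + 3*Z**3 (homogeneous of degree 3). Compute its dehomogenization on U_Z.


f(x, y) = x**3 - x**2*y - x**2 - 2*x*y**2 + 3*x*y + 3*x - 2*y**3 - y**2 - 2*y + 3

On U_Z we set Z = 1. Each monomial c·X^i·Y^j·Z^k in F becomes c·x^i·y^j·1^k = c·x^i·y^j.
Substituting Z = 1: F(X, Y, 1) = x**3 - x**2*y - x**2 - 2*x*y**2 + 3*x*y + 3*x - 2*y**3 - y**2 - 2*y + 3.
Note: deg(f) ≤ deg(F) = 3; strict inequality happens when F is divisible by Z (lost terms).


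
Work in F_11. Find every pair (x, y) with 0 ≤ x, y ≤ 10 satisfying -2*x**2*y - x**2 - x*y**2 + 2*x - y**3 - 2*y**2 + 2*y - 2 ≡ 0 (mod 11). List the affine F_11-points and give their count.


Affine F_11-points: {(0, 7), (1, 3), (2, 4), (2, 7), (5, 4), (7, 1), (8, 1), (9, 3), (9, 5)}; count = 9.

For each of the 121 pairs (x, y) ∈ F_11², evaluate f(x, y) mod 11. Record the zeros.
  x = 0: [0↦9, 1↦8, 2↦8, 3↦3, 4↦9, 5↦9, 6↦8, 7↦0, 8↦1, 9↦5, 10↦6]  zeros at y ∈ {7}
  x = 1: [0↦10, 1↦6, 2↦1, 3↦0, 4↦8, 5↦8, 6↦5, 7↦4, 8↦10, 9↦6, 10↦8]  zeros at y ∈ {3}
  x = 2: [0↦9, 1↦9, 2↦6, 3↦5, 4↦0, 5↦7, 6↦9, 7↦0, 8↦7, 9↦2, 10↦1]  zeros at y ∈ {4, 7}
  x = 3: [0↦6, 1↦6, 2↦1, 3↦7, 4↦7, 5↦6, 6↦9, 7↦10, 8↦3, 9↦4, 10↦7]  zeros at y ∈ ∅
  x = 4: [0↦1, 1↦8, 2↦8, 3↦6, 4↦7, 5↦5, 6↦5, 7↦1, 8↦9, 9↦1, 10↦4]  zeros at y ∈ ∅
  x = 5: [0↦5, 1↦4, 2↦5, 3↦2, 4↦0, 5↦4, 6↦8, 7↦6, 8↦3, 9↦4, 10↦3]  zeros at y ∈ {4}
  x = 6: [0↦7, 1↦5, 2↦3, 3↦6, 4↦8, 5↦3, 6↦7, 7↦3, 8↦7, 9↦2, 10↦4]  zeros at y ∈ ∅
  x = 7: [0↦7, 1↦0, 2↦2, 3↦7, 4↦9, 5↦2, 6↦2, 7↦3, 8↦10, 9↦6, 10↦7]  zeros at y ∈ {1}
  x = 8: [0↦5, 1↦0, 2↦2, 3↦5, 4↦3, 5↦1, 6↦4, 7↦6, 8↦1, 9↦5, 10↦1]  zeros at y ∈ {1}
  x = 9: [0↦1, 1↦5, 2↦3, 3↦0, 4↦1, 5↦0, 6↦2, 7↦1, 8↦2, 9↦10, 10↦8]  zeros at y ∈ {3, 5}
  x = 10: [0↦6, 1↦4, 2↦5, 3↦3, 4↦3, 5↦10, 6↦7, 7↦10, 8↦2, 9↦10, 10↦6]  zeros at y ∈ ∅
Collecting zeros: affine points = {(0, 7), (1, 3), (2, 4), (2, 7), (5, 4), (7, 1), (8, 1), (9, 3), (9, 5)}.
Total count |C(F_11)_aff| = 9.


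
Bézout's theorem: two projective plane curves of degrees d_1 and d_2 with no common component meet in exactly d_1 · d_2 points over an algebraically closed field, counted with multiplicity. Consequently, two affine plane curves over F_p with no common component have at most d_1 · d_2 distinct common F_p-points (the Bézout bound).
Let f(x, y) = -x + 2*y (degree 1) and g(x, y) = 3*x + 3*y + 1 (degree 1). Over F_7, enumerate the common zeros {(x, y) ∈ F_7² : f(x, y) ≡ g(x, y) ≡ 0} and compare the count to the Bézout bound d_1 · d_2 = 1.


Common zeros: {(6, 3)}; count = 1; Bézout bound = 1.

deg(f) = 1, deg(g) = 1, so Bézout bound = 1.
Scan x ∈ F_7. For each x, list the y ∈ F_7 with f(x, y) ≡ 0 and those with g(x, y) ≡ 0 (mod 7); the common zeros in that column are the intersection.
  x = 0: f ≡ 0 at y ∈ {0}; g ≡ 0 at y ∈ {2}; common: ∅.
  x = 1: f ≡ 0 at y ∈ {4}; g ≡ 0 at y ∈ {1}; common: ∅.
  x = 2: f ≡ 0 at y ∈ {1}; g ≡ 0 at y ∈ {0}; common: ∅.
  x = 3: f ≡ 0 at y ∈ {5}; g ≡ 0 at y ∈ {6}; common: ∅.
  x = 4: f ≡ 0 at y ∈ {2}; g ≡ 0 at y ∈ {5}; common: ∅.
  x = 5: f ≡ 0 at y ∈ {6}; g ≡ 0 at y ∈ {4}; common: ∅.
  x = 6: f ≡ 0 at y ∈ {3}; g ≡ 0 at y ∈ {3}; common: {3}.
Collecting: common zeros = {(6, 3)}, so the count is 1.
Comparison with the Bézout bound: 1 ≤ 1 = deg(f)·deg(g), as expected for curves with no common component (the bound is attained).


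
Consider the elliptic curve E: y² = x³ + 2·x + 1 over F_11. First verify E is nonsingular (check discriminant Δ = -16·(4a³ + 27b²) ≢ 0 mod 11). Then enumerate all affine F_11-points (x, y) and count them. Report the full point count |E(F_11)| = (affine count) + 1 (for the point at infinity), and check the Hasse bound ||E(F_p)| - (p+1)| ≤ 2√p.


Affine points = {(0, 1), (0, 10), (1, 2), (1, 9), (3, 1), (3, 10), (5, 2), (5, 9), (6, 3), (6, 8), (8, 1), (8, 10), (9, 0), (10, 3), (10, 8)}; affine count = 15; |E(F_11)| = 16.

Discriminant check: Δ ∝ 4a³ + 27b² = 4·2³ + 27·1² = 4·8 + 27·1 ≡ 4 (mod 11). Nonzero ⇒ E is nonsingular.
For each x ∈ F_11, compute rhs = x³ + 2·x + 1 mod 11, then count y ∈ F_11 with y² ≡ rhs.
  x = 0: rhs = 1, matching y values: 1, 10 (2 points).
  x = 1: rhs = 4, matching y values: 2, 9 (2 points).
  x = 2: rhs = 2, matching y values: none (0 points).
  x = 3: rhs = 1, matching y values: 1, 10 (2 points).
  x = 4: rhs = 7, matching y values: none (0 points).
  x = 5: rhs = 4, matching y values: 2, 9 (2 points).
  x = 6: rhs = 9, matching y values: 3, 8 (2 points).
  x = 7: rhs = 6, matching y values: none (0 points).
  x = 8: rhs = 1, matching y values: 1, 10 (2 points).
  x = 9: rhs = 0, matching y values: 0 (1 points).
  x = 10: rhs = 9, matching y values: 3, 8 (2 points).
Total affine count: 15.
Full point count |E(F_11)| = 15 + 1 = 16.
Hasse bound: |16 − (11+1)| = |4| = 4 ≤ 2√11 ≈ 6.6332 ✓.


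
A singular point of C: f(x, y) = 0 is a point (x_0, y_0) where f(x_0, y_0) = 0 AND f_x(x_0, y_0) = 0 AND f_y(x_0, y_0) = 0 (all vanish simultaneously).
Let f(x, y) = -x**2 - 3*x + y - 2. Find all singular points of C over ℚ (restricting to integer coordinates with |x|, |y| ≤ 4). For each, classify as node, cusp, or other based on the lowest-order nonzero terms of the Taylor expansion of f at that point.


No singular points in the scanned grid; C is smooth there.

Compute partial derivatives:
  f_x = -2*x - 3.
  f_y = 1.
f_y = 1 is a nonzero constant, so f_y never vanishes: no point (x, y) can satisfy f = f_x = f_y = 0. In particular no (x, y) ∈ {−4, ..., 4}² is singular; the curve is smooth.


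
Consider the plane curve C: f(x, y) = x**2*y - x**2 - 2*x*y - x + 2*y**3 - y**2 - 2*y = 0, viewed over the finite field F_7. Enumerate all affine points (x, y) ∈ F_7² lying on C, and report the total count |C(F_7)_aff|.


Affine F_7-points: {(0, 0), (1, 4), (2, 1), (2, 4), (2, 6), (6, 0), (6, 2)}; count = 7.

For each of the 49 pairs (x, y) ∈ F_7², evaluate f(x, y) mod 7. Record the zeros.
  x = 0: [0↦0, 1↦6, 2↦1, 3↦4, 4↦6, 5↦5, 6↦6]  zeros at y ∈ {0}
  x = 1: [0↦5, 1↦3, 2↦4, 3↦6, 4↦0, 5↦5, 6↦5]  zeros at y ∈ {4}
  x = 2: [0↦1, 1↦0, 2↦2, 3↦5, 4↦0, 5↦6, 6↦0]  zeros at y ∈ {1, 4, 6}
  x = 3: [0↦2, 1↦4, 2↦2, 3↦1, 4↦6, 5↦1, 6↦5]  zeros at y ∈ ∅
  x = 4: [0↦1, 1↦1, 2↦4, 3↦1, 4↦4, 5↦4, 6↦6]  zeros at y ∈ ∅
  x = 5: [0↦5, 1↦5, 2↦1, 3↦5, 4↦1, 5↦1, 6↦3]  zeros at y ∈ ∅
  x = 6: [0↦0, 1↦2, 2↦0, 3↦6, 4↦4, 5↦6, 6↦3]  zeros at y ∈ {0, 2}
Collecting zeros: affine points = {(0, 0), (1, 4), (2, 1), (2, 4), (2, 6), (6, 0), (6, 2)}.
Total count |C(F_7)_aff| = 7.


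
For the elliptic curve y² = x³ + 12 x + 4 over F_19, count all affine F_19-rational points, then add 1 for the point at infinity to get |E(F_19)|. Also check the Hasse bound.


Affine points = {(0, 2), (0, 17), (1, 6), (1, 13), (2, 6), (2, 13), (6, 8), (6, 11), (8, 2), (8, 17), (9, 9), (9, 10), (11, 2), (11, 17), (13, 1), (13, 18), (14, 3), (14, 16), (15, 5), (15, 14), (16, 6), (16, 13)}; affine count = 22; |E(F_19)| = 23.

Discriminant check: Δ ∝ 4a³ + 27b² = 4·12³ + 27·4² = 4·1728 + 27·16 ≡ 10 (mod 19). Nonzero ⇒ E is nonsingular.
For each x ∈ F_19, compute rhs = x³ + 12·x + 4 mod 19, then count y ∈ F_19 with y² ≡ rhs.
  x = 0: rhs = 4, matching y values: 2, 17 (2 points).
  x = 1: rhs = 17, matching y values: 6, 13 (2 points).
  x = 2: rhs = 17, matching y values: 6, 13 (2 points).
  x = 3: rhs = 10, matching y values: none (0 points).
  x = 4: rhs = 2, matching y values: none (0 points).
  x = 5: rhs = 18, matching y values: none (0 points).
  x = 6: rhs = 7, matching y values: 8, 11 (2 points).
  x = 7: rhs = 13, matching y values: none (0 points).
  x = 8: rhs = 4, matching y values: 2, 17 (2 points).
  x = 9: rhs = 5, matching y values: 9, 10 (2 points).
  x = 10: rhs = 3, matching y values: none (0 points).
  x = 11: rhs = 4, matching y values: 2, 17 (2 points).
  x = 12: rhs = 14, matching y values: none (0 points).
  x = 13: rhs = 1, matching y values: 1, 18 (2 points).
  x = 14: rhs = 9, matching y values: 3, 16 (2 points).
  x = 15: rhs = 6, matching y values: 5, 14 (2 points).
  x = 16: rhs = 17, matching y values: 6, 13 (2 points).
  x = 17: rhs = 10, matching y values: none (0 points).
  x = 18: rhs = 10, matching y values: none (0 points).
Total affine count: 22.
Full point count |E(F_19)| = 22 + 1 = 23.
Hasse bound: |23 − (19+1)| = |3| = 3 ≤ 2√19 ≈ 8.7178 ✓.


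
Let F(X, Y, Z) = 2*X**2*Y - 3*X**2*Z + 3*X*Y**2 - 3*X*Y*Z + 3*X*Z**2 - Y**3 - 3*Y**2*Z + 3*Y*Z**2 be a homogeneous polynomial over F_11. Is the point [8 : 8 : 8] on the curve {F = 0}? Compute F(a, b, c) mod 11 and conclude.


F(8,8,8) ≡ 6 (mod 11); P is NOT on the curve.

Evaluate F(8, 8, 8) term-by-term (mod 11).
  2*X**2*Y ↦ 2·64·8·1 = 1024
  -3*X**2*Z ↦ -3·64·1·8 = -1536
  3*X*Y**2 ↦ 3·8·64·1 = 1536
  -3*X*Y*Z ↦ -3·8·8·8 = -1536
  3*X*Z**2 ↦ 3·8·1·64 = 1536
  -Y**3 ↦ -1·1·512·1 = -512
  -3*Y**2*Z ↦ -3·1·64·8 = -1536
  3*Y*Z**2 ↦ 3·1·8·64 = 1536
Sum: F(8, 8, 8) = (1024) + (-1536) + (1536) + (-1536) + (1536) + (-512) + (-1536) + (1536) = 512.
Reducing mod 11: 512 ≡ 6 (mod 11).
Since F(a, b, c) ≡ 6 ≠ 0 (mod 11), P does NOT lie on the curve.


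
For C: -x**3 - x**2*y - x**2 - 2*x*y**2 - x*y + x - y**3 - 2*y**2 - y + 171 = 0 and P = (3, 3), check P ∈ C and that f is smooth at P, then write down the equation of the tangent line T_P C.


Tangent line at P: -71*x - 88*y + 477 = 0.

Step 1: f(3, 3) = 0, so P lies on C.
Step 2: partial derivatives
  f_x(x, y) = -3*x**2 - 2*x*y - 2*x - 2*y**2 - y + 1, f_y(x, y) = -x**2 - 4*x*y - x - 3*y**2 - 4*y - 1.
  f_x(P) = -71, f_y(P) = -88 (gradient nonzero, so P is smooth).
Step 3: tangent line at P: -71·(x − 3) + -88·(y − 3) = 0.
Expanding: -71*x - 88*y + 477 = 0.


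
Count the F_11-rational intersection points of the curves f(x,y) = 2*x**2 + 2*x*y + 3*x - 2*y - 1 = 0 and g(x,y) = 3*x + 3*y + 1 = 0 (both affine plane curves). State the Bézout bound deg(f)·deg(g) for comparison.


Common zeros: {(6, 1)}; count = 1; Bézout bound = 2.

deg(f) = 2, deg(g) = 1, so Bézout bound = 2.
Scan x ∈ F_11. For each x, list the y ∈ F_11 with f(x, y) ≡ 0 and those with g(x, y) ≡ 0 (mod 11); the common zeros in that column are the intersection.
  x = 0: f ≡ 0 at y ∈ {5}; g ≡ 0 at y ∈ {7}; common: ∅.
  x = 1: f ≡ 0 at y ∈ ∅; g ≡ 0 at y ∈ {6}; common: ∅.
  x = 2: f ≡ 0 at y ∈ {10}; g ≡ 0 at y ∈ {5}; common: ∅.
  x = 3: f ≡ 0 at y ∈ {10}; g ≡ 0 at y ∈ {4}; common: ∅.
  x = 4: f ≡ 0 at y ∈ {2}; g ≡ 0 at y ∈ {3}; common: ∅.
  x = 5: f ≡ 0 at y ∈ {3}; g ≡ 0 at y ∈ {2}; common: ∅.
  x = 6: f ≡ 0 at y ∈ {1}; g ≡ 0 at y ∈ {1}; common: {1}.
  x = 7: f ≡ 0 at y ∈ {3}; g ≡ 0 at y ∈ {0}; common: ∅.
  x = 8: f ≡ 0 at y ∈ {1}; g ≡ 0 at y ∈ {10}; common: ∅.
  x = 9: f ≡ 0 at y ∈ {2}; g ≡ 0 at y ∈ {9}; common: ∅.
  x = 10: f ≡ 0 at y ∈ {5}; g ≡ 0 at y ∈ {8}; common: ∅.
Collecting: common zeros = {(6, 1)}, so the count is 1.
Comparison with the Bézout bound: 1 ≤ 2 = deg(f)·deg(g), as expected for curves with no common component (the affine F_11-count falls short of the bound because intersections may lie at infinity, over extension fields, or carry multiplicity).


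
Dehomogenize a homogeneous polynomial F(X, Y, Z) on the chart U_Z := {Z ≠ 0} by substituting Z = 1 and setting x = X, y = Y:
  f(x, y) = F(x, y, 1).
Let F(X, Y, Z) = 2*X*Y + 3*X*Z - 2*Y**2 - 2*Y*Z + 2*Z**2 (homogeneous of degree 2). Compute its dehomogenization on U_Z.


f(x, y) = 2*x*y + 3*x - 2*y**2 - 2*y + 2

On U_Z we set Z = 1. Each monomial c·X^i·Y^j·Z^k in F becomes c·x^i·y^j·1^k = c·x^i·y^j.
Substituting Z = 1: F(X, Y, 1) = 2*x*y + 3*x - 2*y**2 - 2*y + 2.
Note: deg(f) ≤ deg(F) = 2; strict inequality happens when F is divisible by Z (lost terms).


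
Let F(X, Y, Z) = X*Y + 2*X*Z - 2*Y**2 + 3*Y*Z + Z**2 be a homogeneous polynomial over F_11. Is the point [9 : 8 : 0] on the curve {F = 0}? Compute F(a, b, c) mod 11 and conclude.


F(9,8,0) ≡ 10 (mod 11); P is NOT on the curve.

Evaluate F(9, 8, 0) term-by-term (mod 11).
  X*Y ↦ 1·9·8·1 = 72
  2*X*Z ↦ 2·9·1·0 = 0
  -2*Y**2 ↦ -2·1·64·1 = -128
  3*Y*Z ↦ 3·1·8·0 = 0
  Z**2 ↦ 1·1·1·0 = 0
Sum: F(9, 8, 0) = (72) + (0) + (-128) + (0) + (0) = -56.
Reducing mod 11: -56 ≡ 10 (mod 11).
Since F(a, b, c) ≡ 10 ≠ 0 (mod 11), P does NOT lie on the curve.


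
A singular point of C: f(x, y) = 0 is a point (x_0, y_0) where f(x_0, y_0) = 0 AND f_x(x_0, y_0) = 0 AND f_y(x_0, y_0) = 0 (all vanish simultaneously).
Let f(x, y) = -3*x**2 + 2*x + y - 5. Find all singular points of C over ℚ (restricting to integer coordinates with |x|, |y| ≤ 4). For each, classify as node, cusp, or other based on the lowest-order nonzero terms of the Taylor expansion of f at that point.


No singular points in the scanned grid; C is smooth there.

Compute partial derivatives:
  f_x = 2 - 6*x.
  f_y = 1.
f_y = 1 is a nonzero constant, so f_y never vanishes: no point (x, y) can satisfy f = f_x = f_y = 0. In particular no (x, y) ∈ {−4, ..., 4}² is singular; the curve is smooth.


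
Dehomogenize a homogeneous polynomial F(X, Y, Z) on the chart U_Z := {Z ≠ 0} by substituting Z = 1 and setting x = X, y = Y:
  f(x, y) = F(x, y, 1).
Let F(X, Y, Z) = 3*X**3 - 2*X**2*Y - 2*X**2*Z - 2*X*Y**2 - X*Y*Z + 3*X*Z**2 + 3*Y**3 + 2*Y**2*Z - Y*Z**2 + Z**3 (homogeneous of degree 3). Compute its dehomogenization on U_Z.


f(x, y) = 3*x**3 - 2*x**2*y - 2*x**2 - 2*x*y**2 - x*y + 3*x + 3*y**3 + 2*y**2 - y + 1

On U_Z we set Z = 1. Each monomial c·X^i·Y^j·Z^k in F becomes c·x^i·y^j·1^k = c·x^i·y^j.
Substituting Z = 1: F(X, Y, 1) = 3*x**3 - 2*x**2*y - 2*x**2 - 2*x*y**2 - x*y + 3*x + 3*y**3 + 2*y**2 - y + 1.
Note: deg(f) ≤ deg(F) = 3; strict inequality happens when F is divisible by Z (lost terms).


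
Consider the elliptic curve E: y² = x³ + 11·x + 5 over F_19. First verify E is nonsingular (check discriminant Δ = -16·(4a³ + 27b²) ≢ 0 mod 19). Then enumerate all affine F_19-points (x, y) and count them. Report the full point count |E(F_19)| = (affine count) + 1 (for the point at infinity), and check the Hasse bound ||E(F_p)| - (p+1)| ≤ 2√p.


Affine points = {(0, 9), (0, 10), (1, 6), (1, 13), (2, 4), (2, 15), (7, 8), (7, 11), (8, 4), (8, 15), (9, 4), (9, 15), (15, 7), (15, 12)}; affine count = 14; |E(F_19)| = 15.

Discriminant check: Δ ∝ 4a³ + 27b² = 4·11³ + 27·5² = 4·1331 + 27·25 ≡ 14 (mod 19). Nonzero ⇒ E is nonsingular.
For each x ∈ F_19, compute rhs = x³ + 11·x + 5 mod 19, then count y ∈ F_19 with y² ≡ rhs.
  x = 0: rhs = 5, matching y values: 9, 10 (2 points).
  x = 1: rhs = 17, matching y values: 6, 13 (2 points).
  x = 2: rhs = 16, matching y values: 4, 15 (2 points).
  x = 3: rhs = 8, matching y values: none (0 points).
  x = 4: rhs = 18, matching y values: none (0 points).
  x = 5: rhs = 14, matching y values: none (0 points).
  x = 6: rhs = 2, matching y values: none (0 points).
  x = 7: rhs = 7, matching y values: 8, 11 (2 points).
  x = 8: rhs = 16, matching y values: 4, 15 (2 points).
  x = 9: rhs = 16, matching y values: 4, 15 (2 points).
  x = 10: rhs = 13, matching y values: none (0 points).
  x = 11: rhs = 13, matching y values: none (0 points).
  x = 12: rhs = 3, matching y values: none (0 points).
  x = 13: rhs = 8, matching y values: none (0 points).
  x = 14: rhs = 15, matching y values: none (0 points).
  x = 15: rhs = 11, matching y values: 7, 12 (2 points).
  x = 16: rhs = 2, matching y values: none (0 points).
  x = 17: rhs = 13, matching y values: none (0 points).
  x = 18: rhs = 12, matching y values: none (0 points).
Total affine count: 14.
Full point count |E(F_19)| = 14 + 1 = 15.
Hasse bound: |15 − (19+1)| = |-5| = 5 ≤ 2√19 ≈ 8.7178 ✓.


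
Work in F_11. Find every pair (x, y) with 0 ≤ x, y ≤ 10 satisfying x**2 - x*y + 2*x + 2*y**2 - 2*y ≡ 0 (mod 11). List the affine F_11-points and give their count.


Affine F_11-points: {(0, 0), (0, 1), (3, 9), (3, 10), (4, 5), (4, 9), (5, 10), (9, 0), (10, 1), (10, 5)}; count = 10.

For each of the 121 pairs (x, y) ∈ F_11², evaluate f(x, y) mod 11. Record the zeros.
  x = 0: [0↦0, 1↦0, 2↦4, 3↦1, 4↦2, 5↦7, 6↦5, 7↦7, 8↦2, 9↦1, 10↦4]  zeros at y ∈ {0, 1}
  x = 1: [0↦3, 1↦2, 2↦5, 3↦1, 4↦1, 5↦5, 6↦2, 7↦3, 8↦8, 9↦6, 10↦8]  zeros at y ∈ ∅
  x = 2: [0↦8, 1↦6, 2↦8, 3↦3, 4↦2, 5↦5, 6↦1, 7↦1, 8↦5, 9↦2, 10↦3]  zeros at y ∈ ∅
  x = 3: [0↦4, 1↦1, 2↦2, 3↦7, 4↦5, 5↦7, 6↦2, 7↦1, 8↦4, 9↦0, 10↦0]  zeros at y ∈ {9, 10}
  x = 4: [0↦2, 1↦9, 2↦9, 3↦2, 4↦10, 5↦0, 6↦5, 7↦3, 8↦5, 9↦0, 10↦10]  zeros at y ∈ {5, 9}
  x = 5: [0↦2, 1↦8, 2↦7, 3↦10, 4↦6, 5↦6, 6↦10, 7↦7, 8↦8, 9↦2, 10↦0]  zeros at y ∈ {10}
  x = 6: [0↦4, 1↦9, 2↦7, 3↦9, 4↦4, 5↦3, 6↦6, 7↦2, 8↦2, 9↦6, 10↦3]  zeros at y ∈ ∅
  x = 7: [0↦8, 1↦1, 2↦9, 3↦10, 4↦4, 5↦2, 6↦4, 7↦10, 8↦9, 9↦1, 10↦8]  zeros at y ∈ ∅
  x = 8: [0↦3, 1↦6, 2↦2, 3↦2, 4↦6, 5↦3, 6↦4, 7↦9, 8↦7, 9↦9, 10↦4]  zeros at y ∈ ∅
  x = 9: [0↦0, 1↦2, 2↦8, 3↦7, 4↦10, 5↦6, 6↦6, 7↦10, 8↦7, 9↦8, 10↦2]  zeros at y ∈ {0}
  x = 10: [0↦10, 1↦0, 2↦5, 3↦3, 4↦5, 5↦0, 6↦10, 7↦2, 8↦9, 9↦9, 10↦2]  zeros at y ∈ {1, 5}
Collecting zeros: affine points = {(0, 0), (0, 1), (3, 9), (3, 10), (4, 5), (4, 9), (5, 10), (9, 0), (10, 1), (10, 5)}.
Total count |C(F_11)_aff| = 10.


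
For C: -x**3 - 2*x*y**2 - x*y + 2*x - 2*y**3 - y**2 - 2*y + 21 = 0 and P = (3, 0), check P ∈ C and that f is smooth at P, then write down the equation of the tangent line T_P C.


Tangent line at P: -25*x - 5*y + 75 = 0.

Step 1: f(3, 0) = 0, so P lies on C.
Step 2: partial derivatives
  f_x(x, y) = -3*x**2 - 2*y**2 - y + 2, f_y(x, y) = -4*x*y - x - 6*y**2 - 2*y - 2.
  f_x(P) = -25, f_y(P) = -5 (gradient nonzero, so P is smooth).
Step 3: tangent line at P: -25·(x − 3) + -5·(y − 0) = 0.
Expanding: -25*x - 5*y + 75 = 0.


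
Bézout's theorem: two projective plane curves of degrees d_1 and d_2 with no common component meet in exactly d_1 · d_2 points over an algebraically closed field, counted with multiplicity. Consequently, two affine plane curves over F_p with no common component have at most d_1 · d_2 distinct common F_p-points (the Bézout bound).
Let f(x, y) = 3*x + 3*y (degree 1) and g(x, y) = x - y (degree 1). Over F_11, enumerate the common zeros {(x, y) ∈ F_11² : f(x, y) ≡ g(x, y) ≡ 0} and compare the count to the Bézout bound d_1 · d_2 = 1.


Common zeros: {(0, 0)}; count = 1; Bézout bound = 1.

deg(f) = 1, deg(g) = 1, so Bézout bound = 1.
Scan x ∈ F_11. For each x, list the y ∈ F_11 with f(x, y) ≡ 0 and those with g(x, y) ≡ 0 (mod 11); the common zeros in that column are the intersection.
  x = 0: f ≡ 0 at y ∈ {0}; g ≡ 0 at y ∈ {0}; common: {0}.
  x = 1: f ≡ 0 at y ∈ {10}; g ≡ 0 at y ∈ {1}; common: ∅.
  x = 2: f ≡ 0 at y ∈ {9}; g ≡ 0 at y ∈ {2}; common: ∅.
  x = 3: f ≡ 0 at y ∈ {8}; g ≡ 0 at y ∈ {3}; common: ∅.
  x = 4: f ≡ 0 at y ∈ {7}; g ≡ 0 at y ∈ {4}; common: ∅.
  x = 5: f ≡ 0 at y ∈ {6}; g ≡ 0 at y ∈ {5}; common: ∅.
  x = 6: f ≡ 0 at y ∈ {5}; g ≡ 0 at y ∈ {6}; common: ∅.
  x = 7: f ≡ 0 at y ∈ {4}; g ≡ 0 at y ∈ {7}; common: ∅.
  x = 8: f ≡ 0 at y ∈ {3}; g ≡ 0 at y ∈ {8}; common: ∅.
  x = 9: f ≡ 0 at y ∈ {2}; g ≡ 0 at y ∈ {9}; common: ∅.
  x = 10: f ≡ 0 at y ∈ {1}; g ≡ 0 at y ∈ {10}; common: ∅.
Collecting: common zeros = {(0, 0)}, so the count is 1.
Comparison with the Bézout bound: 1 ≤ 1 = deg(f)·deg(g), as expected for curves with no common component (the bound is attained).


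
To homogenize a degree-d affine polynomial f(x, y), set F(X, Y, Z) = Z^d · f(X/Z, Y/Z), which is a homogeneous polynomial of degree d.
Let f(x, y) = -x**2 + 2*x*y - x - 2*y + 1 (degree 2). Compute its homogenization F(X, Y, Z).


F(X, Y, Z) = -X**2 + 2*X*Y - X*Z - 2*Y*Z + Z**2

deg(f) = 2.
Substitute x = X/Z, y = Y/Z into f, then multiply by Z^2.
  monomial -1·x^2·y^0 ↦ -1·X^2·Y^0·Z^0.
  monomial 2·x^1·y^1 ↦ 2·X^1·Y^1·Z^0.
  monomial -1·x^1·y^0 ↦ -1·X^1·Y^0·Z^1.
  monomial -2·x^0·y^1 ↦ -2·X^0·Y^1·Z^1.
  monomial 1·x^0·y^0 ↦ 1·X^0·Y^0·Z^2.
Collecting: F(X, Y, Z) = -X**2 + 2*X*Y - X*Z - 2*Y*Z + Z**2.
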